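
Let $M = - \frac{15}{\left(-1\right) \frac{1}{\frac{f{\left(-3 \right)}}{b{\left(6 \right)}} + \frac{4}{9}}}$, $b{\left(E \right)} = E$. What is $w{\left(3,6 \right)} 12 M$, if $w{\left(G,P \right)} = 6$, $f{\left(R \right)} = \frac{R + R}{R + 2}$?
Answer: $1560$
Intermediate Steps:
$f{\left(R \right)} = \frac{2 R}{2 + R}$
$M = \frac{65}{3}$ ($M = - \frac{15}{\left(-1\right) \frac{1}{\frac{2 \left(-3\right) \frac{1}{2 - 3}}{6} + \frac{4}{9}}} = - \frac{15}{\left(-1\right) \frac{1}{2 \left(-3\right) \frac{1}{-1} \cdot \frac{1}{6} + 4 \cdot \frac{1}{9}}} = - \frac{15}{\left(-1\right) \frac{1}{2 \left(-3\right) \left(-1\right) \frac{1}{6} + \frac{4}{9}}} = - \frac{15}{\left(-1\right) \frac{1}{6 \cdot \frac{1}{6} + \frac{4}{9}}} = - \frac{15}{\left(-1\right) \frac{1}{1 + \frac{4}{9}}} = - \frac{15}{\left(-1\right) \frac{1}{\frac{13}{9}}} = - \frac{15}{\left(-1\right) \frac{9}{13}} = - \frac{15}{- \frac{9}{13}} = \left(-15\right) \left(- \frac{13}{9}\right) = \frac{65}{3} \approx 21.667$)
$w{\left(3,6 \right)} 12 M = 6 \cdot 12 \cdot \frac{65}{3} = 72 \cdot \frac{65}{3} = 1560$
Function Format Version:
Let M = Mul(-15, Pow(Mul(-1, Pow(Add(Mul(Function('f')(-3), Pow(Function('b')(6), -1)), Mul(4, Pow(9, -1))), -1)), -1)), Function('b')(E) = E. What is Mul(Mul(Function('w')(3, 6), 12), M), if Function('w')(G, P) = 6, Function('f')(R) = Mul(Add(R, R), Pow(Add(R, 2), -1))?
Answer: 1560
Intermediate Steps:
Function('f')(R) = Mul(2, R, Pow(Add(2, R), -1)) (Function('f')(R) = Mul(Mul(2, R), Pow(Add(2, R), -1)) = Mul(2, R, Pow(Add(2, R), -1)))
M = Rational(65, 3) (M = Mul(-15, Pow(Mul(-1, Pow(Add(Mul(Mul(2, -3, Pow(Add(2, -3), -1)), Pow(6, -1)), Mul(4, Pow(9, -1))), -1)), -1)) = Mul(-15, Pow(Mul(-1, Pow(Add(Mul(Mul(2, -3, Pow(-1, -1)), Rational(1, 6)), Mul(4, Rational(1, 9))), -1)), -1)) = Mul(-15, Pow(Mul(-1, Pow(Add(Mul(Mul(2, -3, -1), Rational(1, 6)), Rational(4, 9)), -1)), -1)) = Mul(-15, Pow(Mul(-1, Pow(Add(Mul(6, Rational(1, 6)), Rational(4, 9)), -1)), -1)) = Mul(-15, Pow(Mul(-1, Pow(Add(1, Rational(4, 9)), -1)), -1)) = Mul(-15, Pow(Mul(-1, Pow(Rational(13, 9), -1)), -1)) = Mul(-15, Pow(Mul(-1, Rational(9, 13)), -1)) = Mul(-15, Pow(Rational(-9, 13), -1)) = Mul(-15, Rational(-13, 9)) = Rational(65, 3) ≈ 21.667)
Mul(Mul(Function('w')(3, 6), 12), M) = Mul(Mul(6, 12), Rational(65, 3)) = Mul(72, Rational(65, 3)) = 1560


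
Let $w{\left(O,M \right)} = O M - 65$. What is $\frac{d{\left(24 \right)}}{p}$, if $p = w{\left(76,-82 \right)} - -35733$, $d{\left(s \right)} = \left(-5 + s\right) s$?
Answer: $\frac{38}{2453} \approx 0.015491$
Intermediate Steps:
$w{\left(O,M \right)} = -65 + M O$ ($w{\left(O,M \right)} = M O - 65 = -65 + M O$)
$d{\left(s \right)} = s \left(-5 + s\right)$
$p = 29436$ ($p = \left(-65 - 6232\right) - -35733 = \left(-65 - 6232\right) + 35733 = -6297 + 35733 = 29436$)
$\frac{d{\left(24 \right)}}{p} = \frac{24 \left(-5 + 24\right)}{29436} = 24 \cdot 19 \cdot \frac{1}{29436} = 456 \cdot \frac{1}{29436} = \frac{38}{2453}$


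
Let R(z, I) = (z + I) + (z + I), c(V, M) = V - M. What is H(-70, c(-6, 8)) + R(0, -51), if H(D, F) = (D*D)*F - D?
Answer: -68632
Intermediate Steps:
H(D, F) = -D + F*D² (H(D, F) = D²*F - D = F*D² - D = -D + F*D²)
R(z, I) = 2*I + 2*z (R(z, I) = (I + z) + (I + z) = 2*I + 2*z)
H(-70, c(-6, 8)) + R(0, -51) = -70*(-1 - 70*(-6 - 1*8)) + (2*(-51) + 2*0) = -70*(-1 - 70*(-6 - 8)) + (-102 + 0) = -70*(-1 - 70*(-14)) - 102 = -70*(-1 + 980) - 102 = -70*979 - 102 = -68530 - 102 = -68632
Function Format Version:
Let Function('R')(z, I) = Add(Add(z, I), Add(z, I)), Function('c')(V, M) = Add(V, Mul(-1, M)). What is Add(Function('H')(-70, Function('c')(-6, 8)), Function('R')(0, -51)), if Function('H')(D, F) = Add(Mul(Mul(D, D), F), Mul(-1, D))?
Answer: -68632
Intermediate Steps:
Function('H')(D, F) = Add(Mul(-1, D), Mul(F, Pow(D, 2))) (Function('H')(D, F) = Add(Mul(Pow(D, 2), F), Mul(-1, D)) = Add(Mul(F, Pow(D, 2)), Mul(-1, D)) = Add(Mul(-1, D), Mul(F, Pow(D, 2))))
Function('R')(z, I) = Add(Mul(2, I), Mul(2, z)) (Function('R')(z, I) = Add(Add(I, z), Add(I, z)) = Add(Mul(2, I), Mul(2, z)))
Add(Function('H')(-70, Function('c')(-6, 8)), Function('R')(0, -51)) = Add(Mul(-70, Add(-1, Mul(-70, Add(-6, Mul(-1, 8))))), Add(Mul(2, -51), Mul(2, 0))) = Add(Mul(-70, Add(-1, Mul(-70, Add(-6, -8)))), Add(-102, 0)) = Add(Mul(-70, Add(-1, Mul(-70, -14))), -102) = Add(Mul(-70, Add(-1, 980)), -102) = Add(Mul(-70, 979), -102) = Add(-68530, -102) = -68632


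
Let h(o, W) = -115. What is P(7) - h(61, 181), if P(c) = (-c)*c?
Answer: 66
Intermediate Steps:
P(c) = -c²
P(7) - h(61, 181) = -1*7² - 1*(-115) = -1*49 + 115 = -49 + 115 = 66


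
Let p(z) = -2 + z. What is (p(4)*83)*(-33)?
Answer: -5478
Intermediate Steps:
(p(4)*83)*(-33) = ((-2 + 4)*83)*(-33) = (2*83)*(-33) = 166*(-33) = -5478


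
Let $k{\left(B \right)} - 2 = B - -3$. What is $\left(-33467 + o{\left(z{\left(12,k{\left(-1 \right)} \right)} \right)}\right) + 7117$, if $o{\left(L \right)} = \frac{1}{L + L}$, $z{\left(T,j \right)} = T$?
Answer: $- \frac{632399}{24} \approx -26350.0$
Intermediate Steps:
$k{\left(B \right)} = 5 + B$ ($k{\left(B \right)} = 2 + \left(B - -3\right) = 2 + \left(B + 3\right) = 2 + \left(3 + B\right) = 5 + B$)
$o{\left(L \right)} = \frac{1}{2 L}$
$\left(-33467 + o{\left(z{\left(12,k{\left(-1 \right)} \right)} \right)}\right) + 7117 = \left(-33467 + \frac{1}{2 \cdot 12}\right) + 7117 = \left(-33467 + \frac{1}{2} \cdot \frac{1}{12}\right) + 7117 = \left(-33467 + \frac{1}{24}\right) + 7117 = - \frac{803207}{24} + 7117 = - \frac{632399}{24}$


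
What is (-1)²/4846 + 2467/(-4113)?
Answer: -11950969/19931598 ≈ -0.59960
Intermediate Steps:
(-1)²/4846 + 2467/(-4113) = 1*(1/4846) + 2467*(-1/4113) = 1/4846 - 2467/4113 = -11950969/19931598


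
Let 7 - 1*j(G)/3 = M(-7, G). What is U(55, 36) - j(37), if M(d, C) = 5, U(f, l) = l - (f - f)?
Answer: 30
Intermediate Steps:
U(f, l) = l (U(f, l) = l - 1*0 = l + 0 = l)
j(G) = 6 (j(G) = 21 - 3*5 = 21 - 15 = 6)
U(55, 36) - j(37) = 36 - 1*6 = 36 - 6 = 30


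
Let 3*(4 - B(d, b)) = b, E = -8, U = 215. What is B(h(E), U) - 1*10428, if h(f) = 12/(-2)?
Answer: -31487/3 ≈ -10496.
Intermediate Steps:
h(f) = -6 (h(f) = 12*(-½) = -6)
B(d, b) = 4 - b/3
B(h(E), U) - 1*10428 = (4 - ⅓*215) - 1*10428 = (4 - 215/3) - 10428 = -203/3 - 10428 = -31487/3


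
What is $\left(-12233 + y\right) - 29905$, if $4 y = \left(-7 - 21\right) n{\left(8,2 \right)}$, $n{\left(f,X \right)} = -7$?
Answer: $-42089$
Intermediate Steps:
$y = 49$ ($y = \frac{\left(-7 - 21\right) \left(-7\right)}{4} = \frac{\left(-28\right) \left(-7\right)}{4} = \frac{1}{4} \cdot 196 = 49$)
$\left(-12233 + y\right) - 29905 = \left(-12233 + 49\right) - 29905 = -12184 - 29905 = -42089$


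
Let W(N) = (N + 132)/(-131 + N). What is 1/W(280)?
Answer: 149/412 ≈ 0.36165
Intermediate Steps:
W(N) = (132 + N)/(-131 + N)
1/W(280) = 1/((132 + 280)/(-131 + 280)) = 1/(412/149) = 149/412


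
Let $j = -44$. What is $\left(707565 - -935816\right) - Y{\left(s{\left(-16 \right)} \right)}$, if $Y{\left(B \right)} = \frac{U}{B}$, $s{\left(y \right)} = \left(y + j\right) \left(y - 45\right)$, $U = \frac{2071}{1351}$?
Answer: $\frac{8125960293389}{4944660} \approx 1.6434 \cdot 10^{6}$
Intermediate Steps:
$U = \frac{2071}{1351}$ ($U = 2071 \cdot \frac{1}{1351} = \frac{2071}{1351} \approx 1.5329$)
$s{\left(y \right)} = \left(-45 + y\right) \left(-44 + y\right)$ ($s{\left(y \right)} = \left(y - 44\right) \left(y - 45\right) = \left(-44 + y\right) \left(-45 + y\right) = \left(-45 + y\right) \left(-44 + y\right)$)
$Y{\left(B \right)} = \frac{2071}{1351 B}$
$\left(707565 - -935816\right) - Y{\left(s{\left(-16 \right)} \right)} = \left(707565 - -935816\right) - \frac{2071}{1351 \left(1980 + \left(-16\right)^{2} - -1424\right)} = \left(707565 + 935816\right) - \frac{2071}{1351 \left(1980 + 256 + 1424\right)} = 1643381 - \frac{2071}{1351 \cdot 3660} = 1643381 - \frac{2071}{1351} \cdot \frac{1}{3660} = 1643381 - \frac{2071}{4944660} = \frac{8125960293389}{4944660}$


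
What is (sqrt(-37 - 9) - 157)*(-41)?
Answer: 6437 - 41*I*sqrt(46) ≈ 6437.0 - 278.08*I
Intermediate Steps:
(sqrt(-37 - 9) - 157)*(-41) = (sqrt(-46) - 157)*(-41) = (I*sqrt(46) - 157)*(-41) = (-157 + I*sqrt(46))*(-41) = 6437 - 41*I*sqrt(46)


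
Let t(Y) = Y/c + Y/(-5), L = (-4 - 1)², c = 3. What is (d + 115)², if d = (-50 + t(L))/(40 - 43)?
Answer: 1380625/81 ≈ 17045.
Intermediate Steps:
L = 25 (L = (-5)² = 25)
t(Y) = 2*Y/15 (t(Y) = Y/3 + Y/(-5) = Y*(⅓) + Y*(-⅕) = Y/3 - Y/5 = 2*Y/15)
d = 140/9 (d = (-50 + (2/15)*25)/(40 - 43) = (-50 + 10/3)/(-3) = -140/3*(-⅓) = 140/9 ≈ 15.556)
(d + 115)² = (140/9 + 115)² = (1175/9)² = 1380625/81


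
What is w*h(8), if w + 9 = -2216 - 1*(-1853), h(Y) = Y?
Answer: -2976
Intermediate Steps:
w = -372 (w = -9 + (-2216 - 1*(-1853)) = -9 + (-2216 + 1853) = -9 - 363 = -372)
w*h(8) = -372*8 = -2976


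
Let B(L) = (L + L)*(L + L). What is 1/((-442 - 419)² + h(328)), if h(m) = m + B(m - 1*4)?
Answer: 1/1161553 ≈ 8.6092e-7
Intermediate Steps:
B(L) = 4*L² (B(L) = (2*L)*(2*L) = 4*L²)
h(m) = m + 4*(-4 + m)² (h(m) = m + 4*(m - 1*4)² = m + 4*(m - 4)² = m + 4*(-4 + m)²)
1/((-442 - 419)² + h(328)) = 1/((-442 - 419)² + (328 + 4*(-4 + 328)²)) = 1/((-861)² + (328 + 4*324²)) = 1/(741321 + (328 + 4*104976)) = 1/(741321 + (328 + 419904)) = 1/(741321 + 420232) = 1/1161553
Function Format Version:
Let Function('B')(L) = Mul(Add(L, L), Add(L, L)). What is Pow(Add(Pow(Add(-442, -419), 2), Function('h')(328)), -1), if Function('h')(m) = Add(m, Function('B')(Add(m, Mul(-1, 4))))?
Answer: Rational(1, 1161553) ≈ 8.6092e-7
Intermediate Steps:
Function('B')(L) = Mul(4, Pow(L, 2)) (Function('B')(L) = Mul(Mul(2, L), Mul(2, L)) = Mul(4, Pow(L, 2)))
Function('h')(m) = Add(m, Mul(4, Pow(Add(-4, m), 2))) (Function('h')(m) = Add(m, Mul(4, Pow(Add(m, Mul(-1, 4)), 2))) = Add(m, Mul(4, Pow(Add(m, -4), 2))) = Add(m, Mul(4, Pow(Add(-4, m), 2))))
Pow(Add(Pow(Add(-442, -419), 2), Function('h')(328)), -1) = Pow(Add(Pow(Add(-442, -419), 2), Add(328, Mul(4, Pow(Add(-4, 328), 2)))), -1) = Pow(Add(Pow(-861, 2), Add(328, Mul(4, Pow(324, 2)))), -1) = Pow(Add(741321, Add(328, Mul(4, 104976))), -1) = Pow(Add(741321, Add(328, 419904)), -1) = Pow(Add(741321, 420232), -1) = Pow(1161553, -1) = Rational(1, 1161553)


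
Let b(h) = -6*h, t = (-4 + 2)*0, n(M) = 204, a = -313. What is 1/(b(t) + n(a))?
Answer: 1/204 ≈ 0.0049020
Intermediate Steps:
t = 0 (t = -2*0 = 0)
1/(b(t) + n(a)) = 1/(-6*0 + 204) = 1/(0 + 204) = 1/204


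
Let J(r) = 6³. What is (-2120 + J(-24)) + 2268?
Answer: 364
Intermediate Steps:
J(r) = 216
(-2120 + J(-24)) + 2268 = (-2120 + 216) + 2268 = -1904 + 2268 = 364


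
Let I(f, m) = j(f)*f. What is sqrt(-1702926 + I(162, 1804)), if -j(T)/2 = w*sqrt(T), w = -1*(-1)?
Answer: 3*sqrt(-189214 - 324*sqrt(2)) ≈ 1306.5*I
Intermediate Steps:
w = 1
j(T) = -2*sqrt(T)
I(f, m) = -2*f**(3/2) (I(f, m) = (-2*sqrt(f))*f = -2*f**(3/2))
sqrt(-1702926 + I(162, 1804)) = sqrt(-1702926 - 2916*sqrt(2))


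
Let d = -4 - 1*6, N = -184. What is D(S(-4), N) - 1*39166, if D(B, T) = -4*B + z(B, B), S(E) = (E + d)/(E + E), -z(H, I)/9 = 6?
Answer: -39227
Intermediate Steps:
d = -10 (d = -4 - 6 = -10)
z(H, I) = -54 (z(H, I) = -9*6 = -54)
S(E) = (-10 + E)/(2*E) (S(E) = (E - 10)/(E + E) = (-10 + E)/((2*E)) = (-10 + E)*(1/(2*E)) = (-10 + E)/(2*E))
D(B, T) = -54 - 4*B (D(B, T) = -4*B - 54 = -54 - 4*B)
D(S(-4), N) - 1*39166 = (-54 - 2*(-10 - 4)/(-4)) - 1*39166 = (-54 - 2*(-1)*(-14)/4) - 39166 = (-54 - 4*7/4) - 39166 = (-54 - 7) - 39166 = -61 - 39166 = -39227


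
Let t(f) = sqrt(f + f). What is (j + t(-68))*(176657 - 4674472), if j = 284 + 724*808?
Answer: -2632463171940 - 8995630*I*sqrt(34) ≈ -2.6325e+12 - 5.2453e+7*I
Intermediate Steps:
t(f) = sqrt(2)*sqrt(f) (t(f) = sqrt(2*f) = sqrt(2)*sqrt(f))
j = 585276 (j = 284 + 584992 = 585276)
(j + t(-68))*(176657 - 4674472) = (585276 + sqrt(2)*sqrt(-68))*(176657 - 4674472) = (585276 + sqrt(2)*(2*I*sqrt(17)))*(-4497815) = (585276 + 2*I*sqrt(34))*(-4497815) = -2632463171940 - 8995630*I*sqrt(34)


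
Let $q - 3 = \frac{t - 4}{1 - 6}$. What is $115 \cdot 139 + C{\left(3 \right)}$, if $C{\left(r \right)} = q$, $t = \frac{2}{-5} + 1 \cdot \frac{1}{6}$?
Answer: $\frac{2398327}{150} \approx 15989.0$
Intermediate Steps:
$t = - \frac{7}{30}$ ($t = 2 \left(- \frac{1}{5}\right) + 1 \cdot \frac{1}{6} = - \frac{2}{5} + \frac{1}{6} = - \frac{7}{30} \approx -0.23333$)
$q = \frac{577}{150}$ ($q = 3 + \frac{- \frac{7}{30} - 4}{1 - 6} = 3 - \frac{127}{30 \left(-5\right)} = 3 - - \frac{127}{150} = 3 + \frac{127}{150} = \frac{577}{150} \approx 3.8467$)
$C{\left(r \right)} = \frac{577}{150}$
$115 \cdot 139 + C{\left(3 \right)} = 115 \cdot 139 + \frac{577}{150} = 15985 + \frac{577}{150} = \frac{2398327}{150}$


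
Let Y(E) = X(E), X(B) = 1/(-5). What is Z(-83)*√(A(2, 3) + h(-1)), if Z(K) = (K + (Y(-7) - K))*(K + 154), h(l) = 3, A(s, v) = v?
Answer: -71*√6/5 ≈ -34.783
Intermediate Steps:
X(B) = -⅕
Y(E) = -⅕
Z(K) = -154/5 - K/5 (Z(K) = (K + (-⅕ - K))*(K + 154) = -(154 + K)/5 = -154/5 - K/5)
Z(-83)*√(A(2, 3) + h(-1)) = (-154/5 - ⅕*(-83))*√(3 + 3) = (-154/5 + 83/5)*√6 = -71*√6/5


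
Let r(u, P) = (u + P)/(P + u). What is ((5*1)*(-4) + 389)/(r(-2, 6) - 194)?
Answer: -369/193 ≈ -1.9119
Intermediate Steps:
r(u, P) = 1 (r(u, P) = (P + u)/(P + u) = 1)
((5*1)*(-4) + 389)/(r(-2, 6) - 194) = ((5*1)*(-4) + 389)/(1 - 194) = (5*(-4) + 389)/(-193) = (-20 + 389)*(-1/193) = 369*(-1/193) = -369/193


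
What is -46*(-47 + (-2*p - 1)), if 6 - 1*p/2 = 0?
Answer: 3312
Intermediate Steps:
p = 12 (p = 12 - 2*0 = 12 + 0 = 12)
-46*(-47 + (-2*p - 1)) = -46*(-47 + (-2*12 - 1)) = -46*(-47 + (-24 - 1)) = -46*(-47 - 25) = -46*(-72) = 3312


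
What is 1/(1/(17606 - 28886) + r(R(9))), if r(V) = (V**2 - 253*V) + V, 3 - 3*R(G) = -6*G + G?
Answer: -11280/42593281 ≈ -0.00026483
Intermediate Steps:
R(G) = 1 + 5*G/3 (R(G) = 1 - (-6*G + G)/3 = 1 - (-5)*G/3 = 1 + 5*G/3)
r(V) = V**2 - 252*V
1/(1/(17606 - 28886) + r(R(9))) = 1/(1/(17606 - 28886) + (1 + (5/3)*9)*(-252 + (1 + (5/3)*9))) = 1/(1/(-11280) + (1 + 15)*(-252 + (1 + 15))) = 1/(-1/11280 + 16*(-252 + 16)) = 1/(-1/11280 + 16*(-236)) = 1/(-1/11280 - 3776) = 1/(-42593281/11280) = -11280/42593281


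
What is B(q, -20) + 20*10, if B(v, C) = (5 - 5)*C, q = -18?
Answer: 200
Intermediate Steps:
B(v, C) = 0 (B(v, C) = 0*C = 0)
B(q, -20) + 20*10 = 0 + 20*10 = 0 + 200 = 200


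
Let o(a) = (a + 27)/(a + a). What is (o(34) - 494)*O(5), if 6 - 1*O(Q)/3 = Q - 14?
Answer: -1508895/68 ≈ -22190.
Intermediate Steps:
O(Q) = 60 - 3*Q (O(Q) = 18 - 3*(Q - 14) = 18 - 3*(-14 + Q) = 18 + (42 - 3*Q) = 60 - 3*Q)
o(a) = (27 + a)/(2*a) (o(a) = (27 + a)/((2*a)) = (27 + a)*(1/(2*a)) = (27 + a)/(2*a))
(o(34) - 494)*O(5) = ((½)*(27 + 34)/34 - 494)*(60 - 3*5) = ((½)*(1/34)*61 - 494)*(60 - 15) = (61/68 - 494)*45 = -33531/68*45 = -1508895/68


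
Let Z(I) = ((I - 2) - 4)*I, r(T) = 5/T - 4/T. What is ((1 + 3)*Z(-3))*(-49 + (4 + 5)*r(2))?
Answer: -4806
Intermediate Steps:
r(T) = 1/T
Z(I) = I*(-6 + I) (Z(I) = ((-2 + I) - 4)*I = (-6 + I)*I = I*(-6 + I))
((1 + 3)*Z(-3))*(-49 + (4 + 5)*r(2)) = ((1 + 3)*(-3*(-6 - 3)))*(-49 + (4 + 5)/2) = (4*(-3*(-9)))*(-49 + 9*(1/2)) = (4*27)*(-49 + 9/2) = 108*(-89/2) = -4806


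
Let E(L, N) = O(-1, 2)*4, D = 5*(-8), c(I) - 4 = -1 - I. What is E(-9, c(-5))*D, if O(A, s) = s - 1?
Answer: -160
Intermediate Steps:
O(A, s) = -1 + s
c(I) = 3 - I (c(I) = 4 + (-1 - I) = 3 - I)
D = -40
E(L, N) = 4 (E(L, N) = (-1 + 2)*4 = 1*4 = 4)
E(-9, c(-5))*D = 4*(-40) = -160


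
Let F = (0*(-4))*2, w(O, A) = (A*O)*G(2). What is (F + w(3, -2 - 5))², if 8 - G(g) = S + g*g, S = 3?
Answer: 441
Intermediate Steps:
G(g) = 5 - g² (G(g) = 8 - (3 + g*g) = 8 - (3 + g²) = 8 + (-3 - g²) = 5 - g²)
w(O, A) = A*O (w(O, A) = (A*O)*(5 - 1*2²) = (A*O)*(5 - 1*4) = (A*O)*(5 - 4) = (A*O)*1 = A*O)
F = 0 (F = 0*2 = 0)
(F + w(3, -2 - 5))² = (0 + (-2 - 5)*3)² = (0 - 7*3)² = (0 - 21)² = (-21)² = 441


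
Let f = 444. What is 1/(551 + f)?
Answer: 1/995 ≈ 0.0010050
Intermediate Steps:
1/(551 + f) = 1/(551 + 444) = 1/995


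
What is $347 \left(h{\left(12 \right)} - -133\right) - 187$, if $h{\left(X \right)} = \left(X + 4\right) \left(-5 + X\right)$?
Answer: $84828$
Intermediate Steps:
$h{\left(X \right)} = \left(-5 + X\right) \left(4 + X\right)$ ($h{\left(X \right)} = \left(4 + X\right) \left(-5 + X\right) = \left(-5 + X\right) \left(4 + X\right)$)
$347 \left(h{\left(12 \right)} - -133\right) - 187 = 347 \left(\left(-20 + 12^{2} - 12\right) - -133\right) - 187 = 347 \left(\left(-20 + 144 - 12\right) + 133\right) - 187 = 347 \left(112 + 133\right) - 187 = 347 \cdot 245 - 187 = 85015 - 187 = 84828$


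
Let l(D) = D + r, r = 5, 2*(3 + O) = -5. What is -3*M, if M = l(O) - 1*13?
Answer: 81/2 ≈ 40.500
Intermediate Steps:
O = -11/2 (O = -3 + (½)*(-5) = -3 - 5/2 = -11/2 ≈ -5.5000)
l(D) = 5 + D (l(D) = D + 5 = 5 + D)
M = -27/2 (M = (5 - 11/2) - 1*13 = -½ - 13 = -27/2 ≈ -13.500)
-3*M = -3*(-27/2) = 81/2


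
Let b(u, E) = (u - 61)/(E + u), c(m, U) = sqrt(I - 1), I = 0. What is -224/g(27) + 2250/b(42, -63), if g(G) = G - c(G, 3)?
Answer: 17188794/6935 - 112*I/365 ≈ 2478.6 - 0.30685*I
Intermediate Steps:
c(m, U) = I (c(m, U) = sqrt(0 - 1) = sqrt(-1) = I)
b(u, E) = (-61 + u)/(E + u)
g(G) = G - I
-224/g(27) + 2250/b(42, -63) = -224*(27 + I)/730 + 2250/(((-61 + 42)/(-63 + 42))) = -112*(27 + I)/365 + 2250/((-19/(-21))) = -112*(27 + I)/365 + 2250/((-1/21*(-19))) = -112*(27 + I)/365 + 2250/(19/21) = -112*(27 + I)/365 + 2250*(21/19) = -112*(27 + I)/365 + 47250/19 = 47250/19 - 112*(27 + I)/365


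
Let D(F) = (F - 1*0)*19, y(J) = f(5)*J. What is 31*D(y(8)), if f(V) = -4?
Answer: -18848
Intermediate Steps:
y(J) = -4*J
D(F) = 19*F (D(F) = (F + 0)*19 = F*19 = 19*F)
31*D(y(8)) = 31*(19*(-4*8)) = 31*(19*(-32)) = 31*(-608) = -18848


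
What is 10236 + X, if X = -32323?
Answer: -22087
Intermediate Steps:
10236 + X = 10236 - 32323 = -22087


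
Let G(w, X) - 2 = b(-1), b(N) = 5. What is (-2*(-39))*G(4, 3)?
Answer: 546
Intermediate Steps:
G(w, X) = 7 (G(w, X) = 2 + 5 = 7)
(-2*(-39))*G(4, 3) = -2*(-39)*7 = 78*7 = 546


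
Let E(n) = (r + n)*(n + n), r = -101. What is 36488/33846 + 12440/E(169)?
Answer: 78730277/48619779 ≈ 1.6193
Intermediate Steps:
E(n) = 2*n*(-101 + n) (E(n) = (-101 + n)*(n + n) = (-101 + n)*(2*n) = 2*n*(-101 + n))
36488/33846 + 12440/E(169) = 36488/33846 + 12440/((2*169*(-101 + 169))) = 36488*(1/33846) + 12440/((2*169*68)) = 18244/16923 + 12440/22984 = 18244/16923 + 12440*(1/22984) = 18244/16923 + 1555/2873 = 78730277/48619779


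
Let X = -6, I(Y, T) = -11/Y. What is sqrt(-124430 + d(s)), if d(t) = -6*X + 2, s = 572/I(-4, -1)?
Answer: 2*I*sqrt(31098) ≈ 352.69*I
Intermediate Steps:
s = 208 (s = 572/((-11/(-4))) = 572/((-11*(-1/4))) = 572/(11/4) = 572*(4/11) = 208)
d(t) = 38 (d(t) = -6*(-6) + 2 = 36 + 2 = 38)
sqrt(-124430 + d(s)) = sqrt(-124430 + 38) = sqrt(-124392) = 2*I*sqrt(31098)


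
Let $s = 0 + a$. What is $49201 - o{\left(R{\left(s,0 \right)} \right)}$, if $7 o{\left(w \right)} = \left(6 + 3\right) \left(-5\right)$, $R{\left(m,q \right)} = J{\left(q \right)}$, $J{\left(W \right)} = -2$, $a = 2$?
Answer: $\frac{344452}{7} \approx 49207.0$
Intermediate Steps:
$s = 2$ ($s = 0 + 2 = 2$)
$R{\left(m,q \right)} = -2$
$o{\left(w \right)} = - \frac{45}{7}$ ($o{\left(w \right)} = \frac{\left(6 + 3\right) \left(-5\right)}{7} = \frac{9 \left(-5\right)}{7} = \frac{1}{7} \left(-45\right) = - \frac{45}{7}$)
$49201 - o{\left(R{\left(s,0 \right)} \right)} = 49201 - - \frac{45}{7} = 49201 + \frac{45}{7} = \frac{344452}{7}$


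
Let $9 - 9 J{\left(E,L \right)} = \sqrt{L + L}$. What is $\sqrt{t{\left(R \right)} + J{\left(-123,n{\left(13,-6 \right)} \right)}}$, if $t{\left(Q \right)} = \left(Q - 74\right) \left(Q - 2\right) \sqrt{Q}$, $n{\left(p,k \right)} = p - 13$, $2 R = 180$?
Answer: $\sqrt{1 + 4224 \sqrt{10}} \approx 115.58$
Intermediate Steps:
$R = 90$ ($R = \frac{1}{2} \cdot 180 = 90$)
$n{\left(p,k \right)} = -13 + p$
$J{\left(E,L \right)} = 1 - \frac{\sqrt{2} \sqrt{L}}{9}$ ($J{\left(E,L \right)} = 1 - \frac{\sqrt{L + L}}{9} = 1 - \frac{\sqrt{2 L}}{9} = 1 - \frac{\sqrt{2} \sqrt{L}}{9}$)
$t{\left(Q \right)} = \sqrt{Q} \left(-74 + Q\right) \left(-2 + Q\right)$ ($t{\left(Q \right)} = \left(-74 + Q\right) \left(-2 + Q\right) \sqrt{Q} = \sqrt{Q} \left(-74 + Q\right) \left(-2 + Q\right)$)
$\sqrt{t{\left(R \right)} + J{\left(-123,n{\left(13,-6 \right)} \right)}} = \sqrt{\sqrt{90} \left(148 + 90^{2} - 6840\right) + \left(1 - \frac{\sqrt{2} \sqrt{-13 + 13}}{9}\right)} = \sqrt{3 \sqrt{10} \left(148 + 8100 - 6840\right) + \left(1 - \frac{\sqrt{2} \sqrt{0}}{9}\right)} = \sqrt{3 \sqrt{10} \cdot 1408 + \left(1 - \frac{1}{9} \sqrt{2} \cdot 0\right)} = \sqrt{4224 \sqrt{10} + \left(1 + 0\right)} = \sqrt{4224 \sqrt{10} + 1} = \sqrt{1 + 4224 \sqrt{10}}$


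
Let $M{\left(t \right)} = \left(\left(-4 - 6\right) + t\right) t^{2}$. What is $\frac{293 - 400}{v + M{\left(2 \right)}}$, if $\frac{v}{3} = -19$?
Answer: $\frac{107}{89} \approx 1.2022$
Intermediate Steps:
$v = -57$ ($v = 3 \left(-19\right) = -57$)
$M{\left(t \right)} = t^{2} \left(-10 + t\right)$ ($M{\left(t \right)} = \left(-10 + t\right) t^{2} = t^{2} \left(-10 + t\right)$)
$\frac{293 - 400}{v + M{\left(2 \right)}} = \frac{293 - 400}{-57 + 2^{2} \left(-10 + 2\right)} = - \frac{107}{-57 + 4 \left(-8\right)} = - \frac{107}{-57 - 32} = - \frac{107}{-89} = \left(-107\right) \left(- \frac{1}{89}\right) = \frac{107}{89}$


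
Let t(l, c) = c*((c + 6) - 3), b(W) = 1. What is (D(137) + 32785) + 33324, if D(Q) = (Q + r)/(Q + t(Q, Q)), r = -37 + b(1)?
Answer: 1277027654/19317 ≈ 66109.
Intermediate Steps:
r = -36 (r = -37 + 1 = -36)
t(l, c) = c*(3 + c) (t(l, c) = c*((6 + c) - 3) = c*(3 + c))
D(Q) = (-36 + Q)/(Q + Q*(3 + Q)) (D(Q) = (Q - 36)/(Q + Q*(3 + Q)) = (-36 + Q)/(Q + Q*(3 + Q)))
(D(137) + 32785) + 33324 = ((-36 + 137)/(137*(4 + 137)) + 32785) + 33324 = ((1/137)*101/141 + 32785) + 33324 = ((1/137)*(1/141)*101 + 32785) + 33324 = (101/19317 + 32785) + 33324 = 633307946/19317 + 33324 = 1277027654/19317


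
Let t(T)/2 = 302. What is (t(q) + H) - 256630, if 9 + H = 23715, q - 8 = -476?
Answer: -232320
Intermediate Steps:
q = -468 (q = 8 - 476 = -468)
t(T) = 604 (t(T) = 2*302 = 604)
H = 23706 (H = -9 + 23715 = 23706)
(t(q) + H) - 256630 = (604 + 23706) - 256630 = 24310 - 256630 = -232320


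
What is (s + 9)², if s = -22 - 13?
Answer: 676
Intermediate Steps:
s = -35
(s + 9)² = (-35 + 9)² = (-26)² = 676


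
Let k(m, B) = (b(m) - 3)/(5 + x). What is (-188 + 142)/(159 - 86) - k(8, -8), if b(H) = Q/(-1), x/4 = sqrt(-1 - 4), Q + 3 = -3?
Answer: (-184*sqrt(5) + 449*I)/(73*(-5*I + 4*sqrt(5))) ≈ -0.77299 + 0.25555*I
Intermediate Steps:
Q = -6 (Q = -3 - 3 = -6)
x = 4*I*sqrt(5) (x = 4*sqrt(-1 - 4) = 4*sqrt(-5) = 4*(I*sqrt(5)) = 4*I*sqrt(5) ≈ 8.9443*I)
b(H) = 6 (b(H) = -6/(-1) = -6*(-1) = 6)
k(m, B) = 3/(5 + 4*I*sqrt(5)) (k(m, B) = (6 - 3)/(5 + 4*I*sqrt(5)) = 3/(5 + 4*I*sqrt(5)))
(-188 + 142)/(159 - 86) - k(8, -8) = (-188 + 142)/(159 - 86) - (1/7 - 4*I*sqrt(5)/35) = -46/73 + (-1/7 + 4*I*sqrt(5)/35) = -395/511 + 4*I*sqrt(5)/35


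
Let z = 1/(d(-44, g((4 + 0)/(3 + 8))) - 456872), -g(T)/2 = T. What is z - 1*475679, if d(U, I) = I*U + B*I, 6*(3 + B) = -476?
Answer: -7170263472209/15073744 ≈ -4.7568e+5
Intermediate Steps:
B = -247/3 (B = -3 + (⅙)*(-476) = -3 - 238/3 = -247/3 ≈ -82.333)
g(T) = -2*T
d(U, I) = -247*I/3 + I*U (d(U, I) = I*U - 247*I/3 = -247*I/3 + I*U)
z = -33/15073744 (z = 1/((-2*(4 + 0)/(3 + 8))*(-247 + 3*(-44))/3 - 456872) = 1/((-8/11)*(-247 - 132)/3 - 456872) = 1/((⅓)*(-8/11)*(-379) - 456872) = 1/(3032/33 - 456872) = 1/(-15073744/33) = -33/15073744 ≈ -2.1892e-6)
z - 1*475679 = -33/15073744 - 1*475679 = -33/15073744 - 475679 = -7170263472209/15073744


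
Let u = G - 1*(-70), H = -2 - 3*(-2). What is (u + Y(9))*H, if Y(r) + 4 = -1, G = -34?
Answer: 124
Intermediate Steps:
Y(r) = -5 (Y(r) = -4 - 1 = -5)
H = 4 (H = -2 + 6 = 4)
u = 36 (u = -34 - 1*(-70) = -34 + 70 = 36)
(u + Y(9))*H = (36 - 5)*4 = 31*4 = 124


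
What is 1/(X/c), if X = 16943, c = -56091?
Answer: -56091/16943 ≈ -3.3106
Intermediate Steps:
1/(X/c) = 1/(16943/(-56091)) = 1/(16943*(-1/56091)) = 1/(-16943/56091) = -56091/16943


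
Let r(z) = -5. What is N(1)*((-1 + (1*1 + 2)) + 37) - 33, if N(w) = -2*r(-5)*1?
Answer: 357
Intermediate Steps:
N(w) = 10 (N(w) = -2*(-5)*1 = 10*1 = 10)
N(1)*((-1 + (1*1 + 2)) + 37) - 33 = 10*((-1 + (1*1 + 2)) + 37) - 33 = 10*((-1 + (1 + 2)) + 37) - 33 = 10*((-1 + 3) + 37) - 33 = 10*(2 + 37) - 33 = 10*39 - 33 = 390 - 33 = 357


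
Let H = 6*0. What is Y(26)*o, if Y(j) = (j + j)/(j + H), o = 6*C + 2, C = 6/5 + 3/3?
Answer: 152/5 ≈ 30.400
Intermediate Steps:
H = 0
C = 11/5 (C = 6*(1/5) + 3*(1/3) = 6/5 + 1 = 11/5 ≈ 2.2000)
o = 76/5 (o = 6*(11/5) + 2 = 66/5 + 2 = 76/5 ≈ 15.200)
Y(j) = 2 (Y(j) = (j + j)/(j + 0) = (2*j)/j = 2)
Y(26)*o = 2*(76/5) = 152/5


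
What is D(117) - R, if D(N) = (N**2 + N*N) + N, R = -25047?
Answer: 52542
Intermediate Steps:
D(N) = N + 2*N**2 (D(N) = (N**2 + N**2) + N = 2*N**2 + N = N + 2*N**2)
D(117) - R = 117*(1 + 2*117) - 1*(-25047) = 117*(1 + 234) + 25047 = 117*235 + 25047 = 27495 + 25047 = 52542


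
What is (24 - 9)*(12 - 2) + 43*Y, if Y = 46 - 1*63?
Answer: -581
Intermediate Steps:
Y = -17 (Y = 46 - 63 = -17)
(24 - 9)*(12 - 2) + 43*Y = (24 - 9)*(12 - 2) + 43*(-17) = 15*10 - 731 = 150 - 731 = -581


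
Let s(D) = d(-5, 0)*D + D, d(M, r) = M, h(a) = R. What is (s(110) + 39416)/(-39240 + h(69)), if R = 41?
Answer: -38976/39199 ≈ -0.99431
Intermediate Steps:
h(a) = 41
s(D) = -4*D (s(D) = -5*D + D = -4*D)
(s(110) + 39416)/(-39240 + h(69)) = (-4*110 + 39416)/(-39240 + 41) = (-440 + 39416)/(-39199) = 38976*(-1/39199) = -38976/39199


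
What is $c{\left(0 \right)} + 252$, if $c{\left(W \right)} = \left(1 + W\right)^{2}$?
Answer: $253$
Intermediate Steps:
$c{\left(0 \right)} + 252 = \left(1 + 0\right)^{2} + 252 = 1^{2} + 252 = 1 + 252 = 253$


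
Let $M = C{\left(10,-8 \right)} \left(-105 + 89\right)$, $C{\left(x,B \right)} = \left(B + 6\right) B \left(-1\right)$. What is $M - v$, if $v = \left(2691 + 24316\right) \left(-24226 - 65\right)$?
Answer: $656027293$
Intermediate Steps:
$C{\left(x,B \right)} = - B \left(6 + B\right)$ ($C{\left(x,B \right)} = \left(6 + B\right) \left(- B\right) = - B \left(6 + B\right)$)
$M = 256$ ($M = \left(-1\right) \left(-8\right) \left(6 - 8\right) \left(-105 + 89\right) = \left(-1\right) \left(-8\right) \left(-2\right) \left(-16\right) = \left(-16\right) \left(-16\right) = 256$)
$v = -656027037$ ($v = 27007 \left(-24291\right) = -656027037$)
$M - v = 256 - -656027037 = 256 + 656027037 = 656027293$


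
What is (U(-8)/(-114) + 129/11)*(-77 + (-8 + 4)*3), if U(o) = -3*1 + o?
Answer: -1319603/1254 ≈ -1052.3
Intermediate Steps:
U(o) = -3 + o
(U(-8)/(-114) + 129/11)*(-77 + (-8 + 4)*3) = ((-3 - 8)/(-114) + 129/11)*(-77 + (-8 + 4)*3) = (-11*(-1/114) + 129*(1/11))*(-77 - 4*3) = (11/114 + 129/11)*(-77 - 12) = (14827/1254)*(-89) = -1319603/1254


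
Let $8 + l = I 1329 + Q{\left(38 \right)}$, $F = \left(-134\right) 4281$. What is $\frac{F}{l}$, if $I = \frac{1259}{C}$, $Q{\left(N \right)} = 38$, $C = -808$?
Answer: $\frac{154504144}{549657} \approx 281.09$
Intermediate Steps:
$I = - \frac{1259}{808}$ ($I = \frac{1259}{-808} = 1259 \left(- \frac{1}{808}\right) = - \frac{1259}{808} \approx -1.5582$)
$F = -573654$
$l = - \frac{1648971}{808}$ ($l = -8 + \left(\left(- \frac{1259}{808}\right) 1329 + 38\right) = -8 + \left(- \frac{1673211}{808} + 38\right) = -8 - \frac{1642507}{808} = - \frac{1648971}{808} \approx -2040.8$)
$\frac{F}{l} = - \frac{573654}{- \frac{1648971}{808}} = \left(-573654\right) \left(- \frac{808}{1648971}\right) = \frac{154504144}{549657}$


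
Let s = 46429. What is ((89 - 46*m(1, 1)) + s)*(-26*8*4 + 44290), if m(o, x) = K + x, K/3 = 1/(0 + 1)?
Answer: 2013582972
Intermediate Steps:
K = 3 (K = 3/(0 + 1) = 3/1 = 3*1 = 3)
m(o, x) = 3 + x
((89 - 46*m(1, 1)) + s)*(-26*8*4 + 44290) = ((89 - 46*(3 + 1)) + 46429)*(-26*8*4 + 44290) = ((89 - 46*4) + 46429)*(-208*4 + 44290) = ((89 - 184) + 46429)*(-832 + 44290) = (-95 + 46429)*43458 = 46334*43458 = 2013582972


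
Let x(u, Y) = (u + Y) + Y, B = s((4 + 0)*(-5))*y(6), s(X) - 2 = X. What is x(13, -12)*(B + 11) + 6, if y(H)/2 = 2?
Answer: 677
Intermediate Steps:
y(H) = 4 (y(H) = 2*2 = 4)
s(X) = 2 + X
B = -72 (B = (2 + (4 + 0)*(-5))*4 = (2 + 4*(-5))*4 = (2 - 20)*4 = -18*4 = -72)
x(u, Y) = u + 2*Y (x(u, Y) = (Y + u) + Y = u + 2*Y)
x(13, -12)*(B + 11) + 6 = (13 + 2*(-12))*(-72 + 11) + 6 = (13 - 24)*(-61) + 6 = -11*(-61) + 6 = 671 + 6 = 677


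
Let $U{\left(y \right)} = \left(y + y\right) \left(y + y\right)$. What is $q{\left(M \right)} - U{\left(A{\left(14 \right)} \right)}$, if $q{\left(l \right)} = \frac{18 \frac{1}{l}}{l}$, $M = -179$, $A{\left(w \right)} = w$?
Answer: $- \frac{25120126}{32041} \approx -784.0$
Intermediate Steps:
$q{\left(l \right)} = \frac{18}{l^{2}}$
$U{\left(y \right)} = 4 y^{2}$ ($U{\left(y \right)} = 2 y 2 y = 4 y^{2}$)
$q{\left(M \right)} - U{\left(A{\left(14 \right)} \right)} = \frac{18}{32041} - 4 \cdot 14^{2} = 18 \cdot \frac{1}{32041} - 4 \cdot 196 = \frac{18}{32041} - 784 = - \frac{25120126}{32041}$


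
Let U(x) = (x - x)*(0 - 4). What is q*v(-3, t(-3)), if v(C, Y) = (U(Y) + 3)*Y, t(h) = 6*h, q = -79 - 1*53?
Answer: 7128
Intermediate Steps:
q = -132 (q = -79 - 53 = -132)
U(x) = 0 (U(x) = 0*(-4) = 0)
v(C, Y) = 3*Y (v(C, Y) = (0 + 3)*Y = 3*Y)
q*v(-3, t(-3)) = -396*6*(-3) = -396*(-18) = -132*(-54) = 7128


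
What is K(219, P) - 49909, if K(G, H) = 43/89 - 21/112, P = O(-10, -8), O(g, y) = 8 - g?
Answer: -71069995/1424 ≈ -49909.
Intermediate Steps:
P = 18 (P = 8 - 1*(-10) = 8 + 10 = 18)
K(G, H) = 421/1424 (K(G, H) = 43*(1/89) - 21*1/112 = 43/89 - 3/16 = 421/1424)
K(219, P) - 49909 = 421/1424 - 49909 = -71069995/1424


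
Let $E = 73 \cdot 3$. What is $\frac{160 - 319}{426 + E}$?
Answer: $- \frac{53}{215} \approx -0.24651$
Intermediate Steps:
$E = 219$
$\frac{160 - 319}{426 + E} = \frac{160 - 319}{426 + 219} = - \frac{159}{645} = \left(-159\right) \frac{1}{645} = - \frac{53}{215}$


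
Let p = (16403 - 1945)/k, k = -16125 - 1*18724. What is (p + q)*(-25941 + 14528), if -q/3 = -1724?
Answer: -2056903017410/34849 ≈ -5.9023e+7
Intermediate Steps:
q = 5172 (q = -3*(-1724) = 5172)
k = -34849 (k = -16125 - 18724 = -34849)
p = -14458/34849 (p = (16403 - 1945)/(-34849) = 14458*(-1/34849) = -14458/34849 ≈ -0.41488)
(p + q)*(-25941 + 14528) = (-14458/34849 + 5172)*(-25941 + 14528) = (180224570/34849)*(-11413) = -2056903017410/34849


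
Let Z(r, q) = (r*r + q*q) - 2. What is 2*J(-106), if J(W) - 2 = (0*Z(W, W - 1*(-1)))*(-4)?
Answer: 4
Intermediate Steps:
Z(r, q) = -2 + q² + r² (Z(r, q) = (r² + q²) - 2 = (q² + r²) - 2 = -2 + q² + r²)
J(W) = 2 (J(W) = 2 + (0*(-2 + (W - 1*(-1))² + W²))*(-4) = 2 + (0*(-2 + (W + 1)² + W²))*(-4) = 2 + (0*(-2 + (1 + W)² + W²))*(-4) = 2 + (0*(-2 + W² + (1 + W)²))*(-4) = 2 + 0*(-4) = 2 + 0 = 2)
2*J(-106) = 2*2 = 4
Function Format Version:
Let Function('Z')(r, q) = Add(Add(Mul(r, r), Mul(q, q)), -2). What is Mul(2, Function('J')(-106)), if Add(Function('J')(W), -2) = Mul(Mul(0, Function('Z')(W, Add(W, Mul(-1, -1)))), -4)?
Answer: 4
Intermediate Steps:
Function('Z')(r, q) = Add(-2, Pow(q, 2), Pow(r, 2)) (Function('Z')(r, q) = Add(Add(Pow(r, 2), Pow(q, 2)), -2) = Add(Add(Pow(q, 2), Pow(r, 2)), -2) = Add(-2, Pow(q, 2), Pow(r, 2)))
Function('J')(W) = 2 (Function('J')(W) = Add(2, Mul(Mul(0, Add(-2, Pow(Add(W, Mul(-1, -1)), 2), Pow(W, 2))), -4)) = Add(2, Mul(Mul(0, Add(-2, Pow(Add(W, 1), 2), Pow(W, 2))), -4)) = Add(2, Mul(Mul(0, Add(-2, Pow(Add(1, W), 2), Pow(W, 2))), -4)) = Add(2, Mul(Mul(0, Add(-2, Pow(W, 2), Pow(Add(1, W), 2))), -4)) = Add(2, Mul(0, -4)) = Add(2, 0) = 2)
Mul(2, Function('J')(-106)) = Mul(2, 2) = 4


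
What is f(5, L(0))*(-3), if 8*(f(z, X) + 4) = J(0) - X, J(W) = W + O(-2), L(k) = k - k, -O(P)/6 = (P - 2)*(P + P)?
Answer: 48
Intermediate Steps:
O(P) = -12*P*(-2 + P) (O(P) = -6*(P - 2)*(P + P) = -6*(-2 + P)*2*P = -12*P*(-2 + P))
L(k) = 0
J(W) = -96 + W (J(W) = W + 12*(-2)*(2 - 1*(-2)) = W + 12*(-2)*(2 + 2) = W + 12*(-2)*4 = W - 96 = -96 + W)
f(z, X) = -16 - X/8 (f(z, X) = -4 + ((-96 + 0) - X)/8 = -4 + (-96 - X)/8 = -4 + (-12 - X/8) = -16 - X/8)
f(5, L(0))*(-3) = (-16 - ⅛*0)*(-3) = (-16 + 0)*(-3) = -16*(-3) = 48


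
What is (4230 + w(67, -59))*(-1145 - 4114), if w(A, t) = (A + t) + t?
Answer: -21977361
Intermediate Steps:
w(A, t) = A + 2*t
(4230 + w(67, -59))*(-1145 - 4114) = (4230 + (67 + 2*(-59)))*(-1145 - 4114) = (4230 + (67 - 118))*(-5259) = (4230 - 51)*(-5259) = 4179*(-5259) = -21977361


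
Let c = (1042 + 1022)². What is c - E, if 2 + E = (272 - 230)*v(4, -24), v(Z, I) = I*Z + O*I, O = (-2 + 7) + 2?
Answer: 4271186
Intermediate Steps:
O = 7 (O = 5 + 2 = 7)
v(Z, I) = 7*I + I*Z (v(Z, I) = I*Z + 7*I = 7*I + I*Z)
c = 4260096 (c = 2064² = 4260096)
E = -11090 (E = -2 + (272 - 230)*(-24*(7 + 4)) = -2 + 42*(-24*11) = -2 + 42*(-264) = -2 - 11088 = -11090)
c - E = 4260096 - 1*(-11090) = 4260096 + 11090 = 4271186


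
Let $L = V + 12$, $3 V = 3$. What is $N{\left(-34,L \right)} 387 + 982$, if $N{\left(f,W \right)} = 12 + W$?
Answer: $10657$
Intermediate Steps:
$V = 1$ ($V = \frac{1}{3} \cdot 3 = 1$)
$L = 13$ ($L = 1 + 12 = 13$)
$N{\left(-34,L \right)} 387 + 982 = \left(12 + 13\right) 387 + 982 = 25 \cdot 387 + 982 = 9675 + 982 = 10657$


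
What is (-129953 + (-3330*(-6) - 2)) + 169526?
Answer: 59551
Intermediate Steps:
(-129953 + (-3330*(-6) - 2)) + 169526 = (-129953 + (-111*(-180) - 2)) + 169526 = (-129953 + (19980 - 2)) + 169526 = (-129953 + 19978) + 169526 = -109975 + 169526 = 59551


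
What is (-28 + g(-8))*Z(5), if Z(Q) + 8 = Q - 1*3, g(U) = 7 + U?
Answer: 174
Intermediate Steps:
Z(Q) = -11 + Q (Z(Q) = -8 + (Q - 1*3) = -8 + (Q - 3) = -8 + (-3 + Q) = -11 + Q)
(-28 + g(-8))*Z(5) = (-28 + (7 - 8))*(-11 + 5) = (-28 - 1)*(-6) = -29*(-6) = 174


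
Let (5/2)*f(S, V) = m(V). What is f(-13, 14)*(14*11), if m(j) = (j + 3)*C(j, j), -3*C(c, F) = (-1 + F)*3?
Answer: -68068/5 ≈ -13614.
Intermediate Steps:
C(c, F) = 1 - F (C(c, F) = -(-1 + F)*3/3 = -(-3 + 3*F)/3 = 1 - F)
m(j) = (1 - j)*(3 + j) (m(j) = (j + 3)*(1 - j) = (3 + j)*(1 - j) = (1 - j)*(3 + j))
f(S, V) = -2*(-1 + V)*(3 + V)/5 (f(S, V) = 2*(-(-1 + V)*(3 + V))/5 = -2*(-1 + V)*(3 + V)/5)
f(-13, 14)*(14*11) = (-2*(-1 + 14)*(3 + 14)/5)*(14*11) = -⅖*13*17*154 = -442/5*154 = -68068/5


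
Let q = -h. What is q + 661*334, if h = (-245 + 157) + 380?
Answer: 220482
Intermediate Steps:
h = 292 (h = -88 + 380 = 292)
q = -292 (q = -1*292 = -292)
q + 661*334 = -292 + 661*334 = -292 + 220774 = 220482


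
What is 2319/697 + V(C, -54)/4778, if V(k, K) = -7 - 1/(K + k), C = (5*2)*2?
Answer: 22150647/6660532 ≈ 3.3257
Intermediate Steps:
C = 20 (C = 10*2 = 20)
2319/697 + V(C, -54)/4778 = 2319/697 + ((-1 - 7*(-54) - 7*20)/(-54 + 20))/4778 = 2319*(1/697) + ((-1 + 378 - 140)/(-34))*(1/4778) = 2319/697 - 1/34*237*(1/4778) = 2319/697 - 237/34*1/4778 = 2319/697 - 237/162452 = 22150647/6660532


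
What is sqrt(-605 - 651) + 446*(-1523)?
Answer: -679258 + 2*I*sqrt(314) ≈ -6.7926e+5 + 35.44*I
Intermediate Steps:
sqrt(-605 - 651) + 446*(-1523) = sqrt(-1256) - 679258 = 2*I*sqrt(314) - 679258 = -679258 + 2*I*sqrt(314)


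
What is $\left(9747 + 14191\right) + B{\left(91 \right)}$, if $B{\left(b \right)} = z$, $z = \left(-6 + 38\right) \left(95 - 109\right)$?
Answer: $23490$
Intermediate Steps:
$z = -448$ ($z = 32 \left(-14\right) = -448$)
$B{\left(b \right)} = -448$
$\left(9747 + 14191\right) + B{\left(91 \right)} = \left(9747 + 14191\right) - 448 = 23938 - 448 = 23490$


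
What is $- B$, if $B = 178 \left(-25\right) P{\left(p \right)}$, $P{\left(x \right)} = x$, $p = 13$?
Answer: $57850$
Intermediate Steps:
$B = -57850$ ($B = 178 \left(-25\right) 13 = \left(-4450\right) 13 = -57850$)
$- B = \left(-1\right) \left(-57850\right) = 57850$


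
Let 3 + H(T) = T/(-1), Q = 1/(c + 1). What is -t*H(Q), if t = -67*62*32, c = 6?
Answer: -2924416/7 ≈ -4.1777e+5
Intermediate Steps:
Q = 1/7 (Q = 1/(6 + 1) = 1/7 ≈ 0.14286)
H(T) = -3 - T (H(T) = -3 + T/(-1) = -3 + T*(-1) = -3 - T)
t = -132928 (t = -4154*32 = -132928)
-t*H(Q) = -(-132928)*(-3 - 1*1/7) = -(-132928)*(-3 - 1/7) = -(-132928)*(-22)/7 = -1*2924416/7 = -2924416/7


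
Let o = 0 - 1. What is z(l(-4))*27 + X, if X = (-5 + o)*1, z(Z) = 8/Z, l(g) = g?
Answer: -60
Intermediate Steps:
o = -1
X = -6 (X = (-5 - 1)*1 = -6*1 = -6)
z(l(-4))*27 + X = (8/(-4))*27 - 6 = (8*(-1/4))*27 - 6 = -2*27 - 6 = -54 - 6 = -60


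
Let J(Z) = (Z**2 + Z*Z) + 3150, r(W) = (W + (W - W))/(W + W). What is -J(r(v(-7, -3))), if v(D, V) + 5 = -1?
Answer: -6301/2 ≈ -3150.5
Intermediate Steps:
v(D, V) = -6 (v(D, V) = -5 - 1 = -6)
r(W) = 1/2 (r(W) = (W + 0)/((2*W)) = W*(1/(2*W)) = 1/2)
J(Z) = 3150 + 2*Z**2 (J(Z) = (Z**2 + Z**2) + 3150 = 2*Z**2 + 3150 = 3150 + 2*Z**2)
-J(r(v(-7, -3))) = -(3150 + 2*(1/2)**2) = -(3150 + 2*(1/4)) = -(3150 + 1/2) = -1*6301/2 = -6301/2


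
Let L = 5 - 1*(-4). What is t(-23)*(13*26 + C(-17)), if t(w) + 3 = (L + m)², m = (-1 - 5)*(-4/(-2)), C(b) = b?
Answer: 1926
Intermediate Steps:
m = -12 (m = -(-24)*(-1)/2 = -6*2 = -12)
L = 9 (L = 5 + 4 = 9)
t(w) = 6 (t(w) = -3 + (9 - 12)² = -3 + (-3)² = -3 + 9 = 6)
t(-23)*(13*26 + C(-17)) = 6*(13*26 - 17) = 6*(338 - 17) = 6*321 = 1926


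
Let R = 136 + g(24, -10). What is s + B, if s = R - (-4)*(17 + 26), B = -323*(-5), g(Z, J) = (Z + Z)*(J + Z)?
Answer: 2595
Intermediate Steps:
g(Z, J) = 2*Z*(J + Z) (g(Z, J) = (2*Z)*(J + Z) = 2*Z*(J + Z))
R = 808 (R = 136 + 2*24*(-10 + 24) = 136 + 2*24*14 = 136 + 672 = 808)
B = 1615
s = 980 (s = 808 - (-4)*(17 + 26) = 808 - (-4)*43 = 808 - 1*(-172) = 808 + 172 = 980)
s + B = 980 + 1615 = 2595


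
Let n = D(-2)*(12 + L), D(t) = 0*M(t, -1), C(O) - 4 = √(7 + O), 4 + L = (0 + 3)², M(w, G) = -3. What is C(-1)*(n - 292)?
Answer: -1168 - 292*√6 ≈ -1883.3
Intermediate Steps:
L = 5 (L = -4 + (0 + 3)² = -4 + 3² = -4 + 9 = 5)
C(O) = 4 + √(7 + O)
D(t) = 0 (D(t) = 0*(-3) = 0)
n = 0 (n = 0*(12 + 5) = 0*17 = 0)
C(-1)*(n - 292) = (4 + √(7 - 1))*(0 - 292) = (4 + √6)*(-292) = -1168 - 292*√6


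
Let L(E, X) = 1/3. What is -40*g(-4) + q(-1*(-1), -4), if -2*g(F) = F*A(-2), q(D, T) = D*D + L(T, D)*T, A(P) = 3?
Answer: -721/3 ≈ -240.33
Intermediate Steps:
L(E, X) = ⅓
q(D, T) = D² + T/3 (q(D, T) = D*D + T/3 = D² + T/3)
g(F) = -3*F/2 (g(F) = -F*3/2 = -3*F/2)
-40*g(-4) + q(-1*(-1), -4) = -(-60)*(-4) + ((-1*(-1))² + (⅓)*(-4)) = -40*6 + (1² - 4/3) = -240 + (1 - 4/3) = -240 - ⅓ = -721/3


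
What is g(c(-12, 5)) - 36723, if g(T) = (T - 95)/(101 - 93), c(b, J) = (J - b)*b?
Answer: -294083/8 ≈ -36760.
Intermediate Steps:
c(b, J) = b*(J - b)
g(T) = -95/8 + T/8 (g(T) = (-95 + T)/8 = (-95 + T)*(⅛) = -95/8 + T/8)
g(c(-12, 5)) - 36723 = (-95/8 + (-12*(5 - 1*(-12)))/8) - 36723 = (-95/8 + (-12*(5 + 12))/8) - 36723 = (-95/8 + (-12*17)/8) - 36723 = (-95/8 + (⅛)*(-204)) - 36723 = (-95/8 - 51/2) - 36723 = -299/8 - 36723 = -294083/8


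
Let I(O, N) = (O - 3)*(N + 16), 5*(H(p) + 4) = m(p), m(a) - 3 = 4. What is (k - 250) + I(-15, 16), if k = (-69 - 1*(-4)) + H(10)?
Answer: -4468/5 ≈ -893.60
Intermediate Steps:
m(a) = 7 (m(a) = 3 + 4 = 7)
H(p) = -13/5 (H(p) = -4 + (⅕)*7 = -4 + 7/5 = -13/5)
I(O, N) = (-3 + O)*(16 + N)
k = -338/5 (k = (-69 - 1*(-4)) - 13/5 = (-69 + 4) - 13/5 = -65 - 13/5 = -338/5 ≈ -67.600)
(k - 250) + I(-15, 16) = (-338/5 - 250) + (-48 - 3*16 + 16*(-15) + 16*(-15)) = -1588/5 + (-48 - 48 - 240 - 240) = -1588/5 - 576 = -4468/5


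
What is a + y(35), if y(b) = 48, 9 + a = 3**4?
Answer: 120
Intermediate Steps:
a = 72 (a = -9 + 3**4 = -9 + 81 = 72)
a + y(35) = 72 + 48 = 120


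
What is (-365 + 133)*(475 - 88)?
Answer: -89784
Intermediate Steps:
(-365 + 133)*(475 - 88) = -232*387 = -89784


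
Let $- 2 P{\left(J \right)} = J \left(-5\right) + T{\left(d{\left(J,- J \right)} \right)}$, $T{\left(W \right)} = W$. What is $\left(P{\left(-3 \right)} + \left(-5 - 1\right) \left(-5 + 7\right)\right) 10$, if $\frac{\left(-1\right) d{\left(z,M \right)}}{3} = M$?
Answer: $-150$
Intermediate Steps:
$d{\left(z,M \right)} = - 3 M$
$P{\left(J \right)} = J$ ($P{\left(J \right)} = - \frac{J \left(-5\right) - 3 \left(- J\right)}{2} = - \frac{- 5 J + 3 J}{2} = - \frac{\left(-2\right) J}{2} = J$)
$\left(P{\left(-3 \right)} + \left(-5 - 1\right) \left(-5 + 7\right)\right) 10 = \left(-3 + \left(-5 - 1\right) \left(-5 + 7\right)\right) 10 = \left(-3 - 12\right) 10 = \left(-15\right) 10 = -150$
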